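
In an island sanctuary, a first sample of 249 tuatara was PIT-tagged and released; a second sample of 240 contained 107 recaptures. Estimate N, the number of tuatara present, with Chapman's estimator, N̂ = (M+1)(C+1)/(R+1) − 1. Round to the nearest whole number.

N ≈ 557

N̂ = (249+1)(240+1)/(107+1) − 1 = 250·241/108 − 1
= 60250/108 − 1 ≈ 557.9 − 1 ≈ 556.9 → 557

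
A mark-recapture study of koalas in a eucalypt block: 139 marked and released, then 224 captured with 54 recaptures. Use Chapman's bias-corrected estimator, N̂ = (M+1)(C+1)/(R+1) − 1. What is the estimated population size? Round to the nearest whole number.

N ≈ 572

N̂ = (139+1)(224+1)/(54+1) − 1 = 140·225/55 − 1
= 31500/55 − 1 ≈ 572.7 − 1 ≈ 571.7 → 572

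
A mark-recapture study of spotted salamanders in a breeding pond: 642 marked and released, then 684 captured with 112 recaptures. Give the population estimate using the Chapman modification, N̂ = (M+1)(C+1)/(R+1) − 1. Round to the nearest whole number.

N̂ = (642+1)(684+1)/(112+1) − 1 = 643·685/113 − 1
= 440455/113 − 1 ≈ 3897.8 − 1 ≈ 3896.8 → 3897

N ≈ 3897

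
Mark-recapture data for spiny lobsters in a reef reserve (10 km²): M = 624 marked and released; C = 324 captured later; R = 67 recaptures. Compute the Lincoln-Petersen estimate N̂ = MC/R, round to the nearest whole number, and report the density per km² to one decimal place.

N̂ = 624·324/67 = 202176/67 ≈ 3017.6 → 3018
Density = N̂ / area = 3018 / 10 ≈ 301.80 → 301.8 per km²

density ≈ 301.8 spiny lobsters per km²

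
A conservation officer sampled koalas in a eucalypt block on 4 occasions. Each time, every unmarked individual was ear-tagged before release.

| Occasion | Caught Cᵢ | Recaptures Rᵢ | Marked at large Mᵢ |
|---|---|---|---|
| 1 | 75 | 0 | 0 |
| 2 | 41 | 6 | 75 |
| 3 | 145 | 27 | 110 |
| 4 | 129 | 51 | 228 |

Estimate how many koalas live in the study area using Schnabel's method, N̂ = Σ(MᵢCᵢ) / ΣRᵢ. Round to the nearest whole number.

Σ MᵢCᵢ = 0·75 + 75·41 + 110·145 + 228·129 = 0 + 3075 + 15950 + 29412 = 48437
Σ Rᵢ = 0 + 6 + 27 + 51 = 84
N̂ = 48437 / 84 ≈ 576.6 → 577

N ≈ 577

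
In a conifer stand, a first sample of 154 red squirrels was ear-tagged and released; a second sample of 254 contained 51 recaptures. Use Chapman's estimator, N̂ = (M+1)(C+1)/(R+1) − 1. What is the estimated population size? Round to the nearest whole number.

N̂ = (154+1)(254+1)/(51+1) − 1 = 155·255/52 − 1
= 39525/52 − 1 ≈ 760.1 − 1 ≈ 759.1 → 759

N ≈ 759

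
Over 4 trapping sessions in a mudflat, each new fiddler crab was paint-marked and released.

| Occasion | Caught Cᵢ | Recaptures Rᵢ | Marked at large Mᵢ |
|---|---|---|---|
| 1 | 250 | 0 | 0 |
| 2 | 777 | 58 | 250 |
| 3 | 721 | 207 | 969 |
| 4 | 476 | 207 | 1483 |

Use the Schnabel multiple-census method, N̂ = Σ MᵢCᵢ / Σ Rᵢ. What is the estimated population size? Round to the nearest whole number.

N ≈ 3387

Σ MᵢCᵢ = 0·250 + 250·777 + 969·721 + 1483·476 = 0 + 194250 + 698649 + 705908 = 1598807
Σ Rᵢ = 0 + 58 + 207 + 207 = 472
N̂ = 1598807 / 472 ≈ 3387.3 → 3387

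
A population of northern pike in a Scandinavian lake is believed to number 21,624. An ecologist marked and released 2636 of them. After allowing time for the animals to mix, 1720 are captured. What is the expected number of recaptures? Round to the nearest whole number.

expected recaptures ≈ 210

The marked fraction of the population is 2636/21624, so in a sample of 1720 expect C·(M/N) marked.
E[R] = 2636 × 1720 / 21624 = 4533920 / 21624 ≈ 209.7 → 210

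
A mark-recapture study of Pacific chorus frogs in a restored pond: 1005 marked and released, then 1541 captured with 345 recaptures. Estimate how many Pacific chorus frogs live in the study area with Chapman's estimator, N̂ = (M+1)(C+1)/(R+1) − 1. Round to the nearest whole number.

N ≈ 4482

N̂ = (1005+1)(1541+1)/(345+1) − 1 = 1006·1542/346 − 1
= 1551252/346 − 1 ≈ 4483.4 − 1 ≈ 4482.4 → 4482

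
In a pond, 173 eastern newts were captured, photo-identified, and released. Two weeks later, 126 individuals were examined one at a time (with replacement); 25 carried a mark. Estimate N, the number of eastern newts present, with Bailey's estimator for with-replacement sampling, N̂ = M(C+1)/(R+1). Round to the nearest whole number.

N̂ = 173·(126+1)/(25+1) = 173·127/26 = 21971/26 ≈ 845.0 → 845

N ≈ 845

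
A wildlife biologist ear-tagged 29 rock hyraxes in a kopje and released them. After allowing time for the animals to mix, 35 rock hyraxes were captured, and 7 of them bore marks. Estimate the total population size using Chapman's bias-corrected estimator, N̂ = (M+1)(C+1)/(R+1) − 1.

N̂ = (29+1)(35+1)/(7+1) − 1 = 30·36/8 − 1
= 1080/8 − 1 = 135 − 1 = 134

N = 134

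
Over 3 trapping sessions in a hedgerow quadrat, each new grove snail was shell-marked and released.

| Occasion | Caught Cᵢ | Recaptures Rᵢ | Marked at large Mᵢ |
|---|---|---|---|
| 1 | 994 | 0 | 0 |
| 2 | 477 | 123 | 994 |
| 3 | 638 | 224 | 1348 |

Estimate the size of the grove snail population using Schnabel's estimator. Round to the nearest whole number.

N ≈ 3845

Σ MᵢCᵢ = 0·994 + 994·477 + 1348·638 = 0 + 474138 + 860024 = 1334162
Σ Rᵢ = 0 + 123 + 224 = 347
N̂ = 1334162 / 347 ≈ 3844.8 → 3845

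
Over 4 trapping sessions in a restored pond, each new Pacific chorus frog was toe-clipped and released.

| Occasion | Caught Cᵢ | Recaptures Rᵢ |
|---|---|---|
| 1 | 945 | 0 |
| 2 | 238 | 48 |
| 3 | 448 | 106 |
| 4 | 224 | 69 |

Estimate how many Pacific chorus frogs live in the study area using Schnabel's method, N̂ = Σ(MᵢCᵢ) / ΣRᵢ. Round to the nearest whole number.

Marked at large before each occasion: Mᵢ = Σⱼ<ᵢ (Cⱼ − Rⱼ) → M1=0, M2=945, M3=1135, M4=1477
Σ MᵢCᵢ = 0·945 + 945·238 + 1135·448 + 1477·224 = 0 + 224910 + 508480 + 330848 = 1064238
Σ Rᵢ = 0 + 48 + 106 + 69 = 223
N̂ = 1064238 / 223 ≈ 4772.4 → 4772

N ≈ 4772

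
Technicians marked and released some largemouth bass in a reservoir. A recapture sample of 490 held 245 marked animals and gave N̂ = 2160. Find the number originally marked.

M = 1080

From N = M·C/R: M = N·R / C = 2160·245 / 490 = 529200 / 490 = 1080.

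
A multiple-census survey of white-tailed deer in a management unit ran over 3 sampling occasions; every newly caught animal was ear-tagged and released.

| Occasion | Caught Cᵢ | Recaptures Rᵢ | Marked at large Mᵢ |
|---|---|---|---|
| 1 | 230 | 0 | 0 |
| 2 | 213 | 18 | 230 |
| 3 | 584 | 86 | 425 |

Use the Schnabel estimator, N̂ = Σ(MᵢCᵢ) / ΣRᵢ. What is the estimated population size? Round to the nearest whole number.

Σ MᵢCᵢ = 0·230 + 230·213 + 425·584 = 0 + 48990 + 248200 = 297190
Σ Rᵢ = 0 + 18 + 86 = 104
N̂ = 297190 / 104 ≈ 2857.6 → 2858

N ≈ 2858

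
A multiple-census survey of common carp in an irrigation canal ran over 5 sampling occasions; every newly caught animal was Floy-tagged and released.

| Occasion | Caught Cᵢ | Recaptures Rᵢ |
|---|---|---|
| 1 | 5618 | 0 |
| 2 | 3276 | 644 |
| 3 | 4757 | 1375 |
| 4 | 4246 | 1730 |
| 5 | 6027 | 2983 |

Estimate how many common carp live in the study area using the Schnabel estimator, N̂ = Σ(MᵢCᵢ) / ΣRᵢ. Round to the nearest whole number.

Marked at large before each occasion: Mᵢ = Σⱼ<ᵢ (Cⱼ − Rⱼ) → M1=0, M2=5618, M3=8250, M4=11632, M5=14148
Σ MᵢCᵢ = 0·5618 + 5618·3276 + 8250·4757 + 11632·4246 + 14148·6027 = 0 + 18404568 + 39245250 + 49389472 + 85269996 = 192309286
Σ Rᵢ = 0 + 644 + 1375 + 1730 + 2983 = 6732
N̂ = 192309286 / 6732 ≈ 28566.4 → 28566

N ≈ 28,566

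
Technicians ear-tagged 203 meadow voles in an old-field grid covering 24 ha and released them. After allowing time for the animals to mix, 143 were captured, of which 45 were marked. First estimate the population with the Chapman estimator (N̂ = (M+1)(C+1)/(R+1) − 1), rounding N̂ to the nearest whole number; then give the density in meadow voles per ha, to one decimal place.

density ≈ 26.6 meadow voles per ha

N̂ = 204·144/46 − 1 = 29376/46 − 1 ≈ 637.6 → 638
Density = N̂ / area = 638 / 24 ≈ 26.58 → 26.6 per ha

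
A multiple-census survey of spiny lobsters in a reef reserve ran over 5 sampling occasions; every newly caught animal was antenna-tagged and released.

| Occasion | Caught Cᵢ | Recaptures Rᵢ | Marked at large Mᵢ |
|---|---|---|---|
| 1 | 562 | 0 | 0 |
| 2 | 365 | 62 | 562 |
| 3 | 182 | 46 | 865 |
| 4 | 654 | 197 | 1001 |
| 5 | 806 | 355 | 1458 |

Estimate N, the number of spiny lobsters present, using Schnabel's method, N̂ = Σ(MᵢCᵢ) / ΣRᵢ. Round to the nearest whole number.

Σ MᵢCᵢ = 0·562 + 562·365 + 865·182 + 1001·654 + 1458·806 = 0 + 205130 + 157430 + 654654 + 1175148 = 2192362
Σ Rᵢ = 0 + 62 + 46 + 197 + 355 = 660
N̂ = 2192362 / 660 ≈ 3321.8 → 3322

N ≈ 3322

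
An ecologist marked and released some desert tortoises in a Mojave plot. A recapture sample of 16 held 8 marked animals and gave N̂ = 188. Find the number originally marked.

From N = M·C/R: M = N·R / C = 188·8 / 16 = 1504 / 16 = 94.

M = 94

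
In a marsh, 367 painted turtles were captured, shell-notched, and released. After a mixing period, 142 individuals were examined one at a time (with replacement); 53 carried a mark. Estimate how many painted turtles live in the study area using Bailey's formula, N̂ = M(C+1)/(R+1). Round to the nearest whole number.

N̂ = 367·(142+1)/(53+1) = 367·143/54 = 52481/54 ≈ 971.9 → 972

N ≈ 972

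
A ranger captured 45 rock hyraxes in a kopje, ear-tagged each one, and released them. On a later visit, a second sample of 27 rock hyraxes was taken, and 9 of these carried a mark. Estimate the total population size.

N = 135

If marked individuals mix randomly, R/C ≈ M/N, giving N ≈ M·C/R.
N = (45 × 27) / 9 = 1215 / 9 = 135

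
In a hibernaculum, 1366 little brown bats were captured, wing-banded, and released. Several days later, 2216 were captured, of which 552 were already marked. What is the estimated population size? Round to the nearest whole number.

N ≈ 5484

Lincoln-Petersen assumes M/N = R/C, so N = M·C / R.
N = (1366 × 2216) / 552 = 3027056 / 552 ≈ 5483.8 → 5484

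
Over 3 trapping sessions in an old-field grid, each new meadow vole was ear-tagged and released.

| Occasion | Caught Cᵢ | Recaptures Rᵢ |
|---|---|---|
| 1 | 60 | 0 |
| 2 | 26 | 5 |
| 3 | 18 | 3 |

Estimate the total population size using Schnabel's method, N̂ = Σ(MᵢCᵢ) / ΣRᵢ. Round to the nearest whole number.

Marked at large before each occasion: Mᵢ = Σⱼ<ᵢ (Cⱼ − Rⱼ) → M1=0, M2=60, M3=81
Σ MᵢCᵢ = 0·60 + 60·26 + 81·18 = 0 + 1560 + 1458 = 3018
Σ Rᵢ = 0 + 5 + 3 = 8
N̂ = 3018 / 8 ≈ 377.2 → 377

N ≈ 377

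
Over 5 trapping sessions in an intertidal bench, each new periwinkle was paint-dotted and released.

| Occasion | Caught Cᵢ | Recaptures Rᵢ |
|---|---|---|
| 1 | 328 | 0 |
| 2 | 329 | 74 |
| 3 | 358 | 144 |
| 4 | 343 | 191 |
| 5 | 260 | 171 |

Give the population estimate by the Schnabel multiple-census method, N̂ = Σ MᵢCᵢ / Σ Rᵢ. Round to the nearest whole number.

Marked at large before each occasion: Mᵢ = Σⱼ<ᵢ (Cⱼ − Rⱼ) → M1=0, M2=328, M3=583, M4=797, M5=949
Σ MᵢCᵢ = 0·328 + 328·329 + 583·358 + 797·343 + 949·260 = 0 + 107912 + 208714 + 273371 + 246740 = 836737
Σ Rᵢ = 0 + 74 + 144 + 191 + 171 = 580
N̂ = 836737 / 580 ≈ 1442.7 → 1443

N ≈ 1443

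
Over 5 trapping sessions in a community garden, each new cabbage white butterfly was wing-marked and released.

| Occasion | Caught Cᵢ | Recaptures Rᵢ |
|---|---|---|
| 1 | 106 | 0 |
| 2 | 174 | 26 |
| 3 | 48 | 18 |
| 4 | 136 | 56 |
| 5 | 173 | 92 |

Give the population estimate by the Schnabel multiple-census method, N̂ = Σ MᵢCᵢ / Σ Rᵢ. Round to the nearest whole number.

N ≈ 689

Marked at large before each occasion: Mᵢ = Σⱼ<ᵢ (Cⱼ − Rⱼ) → M1=0, M2=106, M3=254, M4=284, M5=364
Σ MᵢCᵢ = 0·106 + 106·174 + 254·48 + 284·136 + 364·173 = 0 + 18444 + 12192 + 38624 + 62972 = 132232
Σ Rᵢ = 0 + 26 + 18 + 56 + 92 = 192
N̂ = 132232 / 192 ≈ 688.7 → 689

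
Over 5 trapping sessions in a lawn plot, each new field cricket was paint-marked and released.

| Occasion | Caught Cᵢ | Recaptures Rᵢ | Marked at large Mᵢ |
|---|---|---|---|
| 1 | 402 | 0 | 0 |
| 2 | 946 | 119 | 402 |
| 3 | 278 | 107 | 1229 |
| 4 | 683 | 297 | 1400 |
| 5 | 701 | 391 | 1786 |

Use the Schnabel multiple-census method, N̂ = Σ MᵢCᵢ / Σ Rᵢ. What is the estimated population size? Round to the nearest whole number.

Σ MᵢCᵢ = 0·402 + 402·946 + 1229·278 + 1400·683 + 1786·701 = 0 + 380292 + 341662 + 956200 + 1251986 = 2930140
Σ Rᵢ = 0 + 119 + 107 + 297 + 391 = 914
N̂ = 2930140 / 914 ≈ 3205.8 → 3206

N ≈ 3206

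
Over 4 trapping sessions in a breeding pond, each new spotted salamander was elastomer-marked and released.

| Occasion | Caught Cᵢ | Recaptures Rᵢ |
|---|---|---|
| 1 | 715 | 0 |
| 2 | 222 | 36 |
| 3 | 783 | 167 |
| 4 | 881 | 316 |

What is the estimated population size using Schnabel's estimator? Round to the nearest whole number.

Marked at large before each occasion: Mᵢ = Σⱼ<ᵢ (Cⱼ − Rⱼ) → M1=0, M2=715, M3=901, M4=1517
Σ MᵢCᵢ = 0·715 + 715·222 + 901·783 + 1517·881 = 0 + 158730 + 705483 + 1336477 = 2200690
Σ Rᵢ = 0 + 36 + 167 + 316 = 519
N̂ = 2200690 / 519 ≈ 4240.3 → 4240

N ≈ 4240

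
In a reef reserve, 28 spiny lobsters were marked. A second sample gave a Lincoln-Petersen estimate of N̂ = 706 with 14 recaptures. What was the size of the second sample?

From N = M·C/R: C = N·R / M = 706·14 / 28 = 9884 / 28 = 353.

C = 353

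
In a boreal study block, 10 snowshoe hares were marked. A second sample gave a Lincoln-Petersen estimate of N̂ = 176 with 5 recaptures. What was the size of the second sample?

C = 88

From N = M·C/R: C = N·R / M = 176·5 / 10 = 880 / 10 = 88.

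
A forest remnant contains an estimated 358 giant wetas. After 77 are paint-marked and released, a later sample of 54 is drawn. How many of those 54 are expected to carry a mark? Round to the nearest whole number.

expected recaptures ≈ 12

The marked fraction of the population is 77/358, so in a sample of 54 expect C·(M/N) marked.
E[R] = 77 × 54 / 358 = 4158 / 358 ≈ 11.6 → 12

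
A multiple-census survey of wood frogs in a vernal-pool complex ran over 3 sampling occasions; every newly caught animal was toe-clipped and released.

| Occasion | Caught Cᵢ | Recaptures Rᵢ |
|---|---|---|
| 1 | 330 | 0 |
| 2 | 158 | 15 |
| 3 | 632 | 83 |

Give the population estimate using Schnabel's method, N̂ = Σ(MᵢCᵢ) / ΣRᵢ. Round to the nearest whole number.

N ≈ 3582

Marked at large before each occasion: Mᵢ = Σⱼ<ᵢ (Cⱼ − Rⱼ) → M1=0, M2=330, M3=473
Σ MᵢCᵢ = 0·330 + 330·158 + 473·632 = 0 + 52140 + 298936 = 351076
Σ Rᵢ = 0 + 15 + 83 = 98
N̂ = 351076 / 98 ≈ 3582.4 → 3582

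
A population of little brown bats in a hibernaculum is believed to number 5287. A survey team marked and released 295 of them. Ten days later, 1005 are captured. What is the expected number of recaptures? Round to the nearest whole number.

Expected recaptures E[R] = M·C / N.
E[R] = 295 × 1005 / 5287 = 296475 / 5287 ≈ 56.1 → 56

expected recaptures ≈ 56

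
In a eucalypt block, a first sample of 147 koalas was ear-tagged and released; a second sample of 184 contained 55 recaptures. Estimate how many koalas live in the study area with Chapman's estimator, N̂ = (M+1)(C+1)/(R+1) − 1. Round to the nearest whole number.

N ≈ 488

N̂ = (147+1)(184+1)/(55+1) − 1 = 148·185/56 − 1
= 27380/56 − 1 ≈ 488.9 − 1 ≈ 487.9 → 488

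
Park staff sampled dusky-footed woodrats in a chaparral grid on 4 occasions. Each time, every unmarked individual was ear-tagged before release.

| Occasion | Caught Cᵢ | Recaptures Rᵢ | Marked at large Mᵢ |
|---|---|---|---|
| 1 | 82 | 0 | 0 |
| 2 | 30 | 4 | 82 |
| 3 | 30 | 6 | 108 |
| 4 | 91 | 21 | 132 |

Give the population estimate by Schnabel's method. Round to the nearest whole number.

Σ MᵢCᵢ = 0·82 + 82·30 + 108·30 + 132·91 = 0 + 2460 + 3240 + 12012 = 17712
Σ Rᵢ = 0 + 4 + 6 + 21 = 31
N̂ = 17712 / 31 ≈ 571.4 → 571

N ≈ 571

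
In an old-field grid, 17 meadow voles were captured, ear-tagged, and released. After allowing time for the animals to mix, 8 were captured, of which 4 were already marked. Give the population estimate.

N = 34

Lincoln-Petersen assumes M/N = R/C, so N = M·C / R.
N = (17 × 8) / 4 = 136 / 4 = 34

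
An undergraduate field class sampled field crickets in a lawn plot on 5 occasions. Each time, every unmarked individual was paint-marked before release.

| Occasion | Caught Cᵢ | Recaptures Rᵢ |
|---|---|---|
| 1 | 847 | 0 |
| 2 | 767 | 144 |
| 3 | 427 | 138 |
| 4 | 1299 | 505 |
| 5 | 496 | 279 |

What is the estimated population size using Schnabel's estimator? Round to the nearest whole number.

Marked at large before each occasion: Mᵢ = Σⱼ<ᵢ (Cⱼ − Rⱼ) → M1=0, M2=847, M3=1470, M4=1759, M5=2553
Σ MᵢCᵢ = 0·847 + 847·767 + 1470·427 + 1759·1299 + 2553·496 = 0 + 649649 + 627690 + 2284941 + 1266288 = 4828568
Σ Rᵢ = 0 + 144 + 138 + 505 + 279 = 1066
N̂ = 4828568 / 1066 ≈ 4529.6 → 4530

N ≈ 4530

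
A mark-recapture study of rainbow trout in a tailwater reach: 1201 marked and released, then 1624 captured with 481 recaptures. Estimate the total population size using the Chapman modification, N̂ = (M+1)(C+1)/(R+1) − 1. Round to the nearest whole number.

N ≈ 4051

N̂ = (1201+1)(1624+1)/(481+1) − 1 = 1202·1625/482 − 1
= 1953250/482 − 1 ≈ 4052.4 − 1 ≈ 4051.4 → 4051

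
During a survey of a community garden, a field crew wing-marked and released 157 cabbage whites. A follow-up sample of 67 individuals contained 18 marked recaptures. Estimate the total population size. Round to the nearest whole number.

N = (157 × 67) / 18 = 10519 / 18 ≈ 584.4 → 584

N ≈ 584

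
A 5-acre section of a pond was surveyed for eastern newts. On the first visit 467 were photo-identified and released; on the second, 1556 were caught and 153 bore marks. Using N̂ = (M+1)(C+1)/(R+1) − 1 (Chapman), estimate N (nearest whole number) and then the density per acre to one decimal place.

N̂ = 468·1557/154 − 1 = 728676/154 − 1 ≈ 4730.7 → 4731
Density = N̂ / area = 4731 / 5 ≈ 946.20 → 946.2 per acre

density ≈ 946.2 eastern newts per acre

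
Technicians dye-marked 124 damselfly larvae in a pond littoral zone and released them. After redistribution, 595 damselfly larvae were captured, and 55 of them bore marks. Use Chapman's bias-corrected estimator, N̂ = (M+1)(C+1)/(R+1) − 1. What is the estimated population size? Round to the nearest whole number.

N ≈ 1329

N̂ = (124+1)(595+1)/(55+1) − 1 = 125·596/56 − 1
= 74500/56 − 1 ≈ 1330.4 − 1 ≈ 1329.4 → 1329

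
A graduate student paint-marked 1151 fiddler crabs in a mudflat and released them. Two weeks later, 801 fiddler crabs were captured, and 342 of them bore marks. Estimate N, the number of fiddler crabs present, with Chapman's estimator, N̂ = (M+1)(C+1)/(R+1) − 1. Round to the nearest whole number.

N ≈ 2693

N̂ = (1151+1)(801+1)/(342+1) − 1 = 1152·802/343 − 1
= 923904/343 − 1 ≈ 2693.6 − 1 ≈ 2692.6 → 2693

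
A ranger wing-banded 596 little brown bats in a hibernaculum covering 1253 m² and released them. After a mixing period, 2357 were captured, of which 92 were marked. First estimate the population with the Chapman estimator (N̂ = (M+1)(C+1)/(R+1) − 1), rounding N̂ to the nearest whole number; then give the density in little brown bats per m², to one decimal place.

density ≈ 12.1 little brown bats per m²

N̂ = 597·2358/93 − 1 = 1407726/93 − 1 ≈ 15135.8 → 15136
Density = N̂ / area = 15136 / 1253 ≈ 12.08 → 12.1 per m²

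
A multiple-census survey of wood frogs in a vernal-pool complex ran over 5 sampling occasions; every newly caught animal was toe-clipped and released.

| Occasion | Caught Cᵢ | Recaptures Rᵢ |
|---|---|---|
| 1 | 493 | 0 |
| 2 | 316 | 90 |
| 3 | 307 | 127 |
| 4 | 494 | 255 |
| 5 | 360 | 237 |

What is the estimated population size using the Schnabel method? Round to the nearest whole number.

N ≈ 1735

Marked at large before each occasion: Mᵢ = Σⱼ<ᵢ (Cⱼ − Rⱼ) → M1=0, M2=493, M3=719, M4=899, M5=1138
Σ MᵢCᵢ = 0·493 + 493·316 + 719·307 + 899·494 + 1138·360 = 0 + 155788 + 220733 + 444106 + 409680 = 1230307
Σ Rᵢ = 0 + 90 + 127 + 255 + 237 = 709
N̂ = 1230307 / 709 ≈ 1735.3 → 1735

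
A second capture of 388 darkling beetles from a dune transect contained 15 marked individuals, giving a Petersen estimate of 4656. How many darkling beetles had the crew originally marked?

M = 180

From N = M·C/R: M = N·R / C = 4656·15 / 388 = 69840 / 388 = 180.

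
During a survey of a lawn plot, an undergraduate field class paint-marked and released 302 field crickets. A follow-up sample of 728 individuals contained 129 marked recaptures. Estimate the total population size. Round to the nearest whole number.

N ≈ 1704

N = (302 × 728) / 129 = 219856 / 129 ≈ 1704.3 → 1704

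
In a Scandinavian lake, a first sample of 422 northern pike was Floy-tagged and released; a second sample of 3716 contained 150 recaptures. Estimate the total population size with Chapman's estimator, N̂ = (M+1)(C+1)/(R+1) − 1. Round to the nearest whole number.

N ≈ 10,412

N̂ = (422+1)(3716+1)/(150+1) − 1 = 423·3717/151 − 1
= 1572291/151 − 1 ≈ 10412.5 − 1 ≈ 10411.5 → 10412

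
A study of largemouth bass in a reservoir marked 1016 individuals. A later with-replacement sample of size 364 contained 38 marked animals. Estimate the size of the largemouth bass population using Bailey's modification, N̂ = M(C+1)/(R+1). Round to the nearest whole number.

N̂ = 1016·(364+1)/(38+1) = 1016·365/39 = 370840/39 ≈ 9508.7 → 9509

N ≈ 9509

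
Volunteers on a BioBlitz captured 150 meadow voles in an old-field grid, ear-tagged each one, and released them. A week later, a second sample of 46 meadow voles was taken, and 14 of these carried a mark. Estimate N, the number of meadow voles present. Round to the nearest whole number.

If marked individuals mix randomly, R/C ≈ M/N, giving N ≈ M·C/R.
N = (150 × 46) / 14 = 6900 / 14 ≈ 492.9 → 493

N ≈ 493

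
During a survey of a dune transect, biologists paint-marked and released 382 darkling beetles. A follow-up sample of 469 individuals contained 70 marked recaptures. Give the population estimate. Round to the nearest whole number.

If marked individuals mix randomly, R/C ≈ M/N, giving N ≈ M·C/R.
N = (382 × 469) / 70 = 179158 / 70 ≈ 2559.4 → 2559

N ≈ 2559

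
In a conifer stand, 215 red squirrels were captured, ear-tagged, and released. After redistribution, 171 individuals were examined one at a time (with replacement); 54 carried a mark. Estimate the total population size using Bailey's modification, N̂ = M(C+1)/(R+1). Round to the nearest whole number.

N ≈ 672

N̂ = 215·(171+1)/(54+1) = 215·172/55 = 36980/55 ≈ 672.4 → 672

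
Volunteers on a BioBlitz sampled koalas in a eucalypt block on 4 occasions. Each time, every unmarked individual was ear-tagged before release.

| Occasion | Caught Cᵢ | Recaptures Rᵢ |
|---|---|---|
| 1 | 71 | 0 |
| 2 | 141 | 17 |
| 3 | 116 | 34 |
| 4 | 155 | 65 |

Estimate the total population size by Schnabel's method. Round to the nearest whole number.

N ≈ 651

Marked at large before each occasion: Mᵢ = Σⱼ<ᵢ (Cⱼ − Rⱼ) → M1=0, M2=71, M3=195, M4=277
Σ MᵢCᵢ = 0·71 + 71·141 + 195·116 + 277·155 = 0 + 10011 + 22620 + 42935 = 75566
Σ Rᵢ = 0 + 17 + 34 + 65 = 116
N̂ = 75566 / 116 ≈ 651.4 → 651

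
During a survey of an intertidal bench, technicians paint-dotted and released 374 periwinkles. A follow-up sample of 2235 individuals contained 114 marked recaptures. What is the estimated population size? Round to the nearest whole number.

The marked fraction in the recapture sample should equal the marked fraction in the population: 114/2235 = 374/N.
N = (374 × 2235) / 114 = 835890 / 114 ≈ 7332.4 → 7332

N ≈ 7332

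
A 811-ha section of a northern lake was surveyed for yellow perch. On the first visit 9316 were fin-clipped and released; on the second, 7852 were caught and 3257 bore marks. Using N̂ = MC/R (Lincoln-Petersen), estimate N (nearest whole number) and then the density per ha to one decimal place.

N̂ = 9316·7852/3257 = 73149232/3257 ≈ 22459.1 → 22459
Density = N̂ / area = 22459 / 811 ≈ 27.69 → 27.7 per ha

density ≈ 27.7 yellow perch per ha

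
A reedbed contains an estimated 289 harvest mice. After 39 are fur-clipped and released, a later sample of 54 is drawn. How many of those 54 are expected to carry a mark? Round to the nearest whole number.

The marked fraction of the population is 39/289, so in a sample of 54 expect C·(M/N) marked.
E[R] = 39 × 54 / 289 = 2106 / 289 ≈ 7.3 → 7

expected recaptures ≈ 7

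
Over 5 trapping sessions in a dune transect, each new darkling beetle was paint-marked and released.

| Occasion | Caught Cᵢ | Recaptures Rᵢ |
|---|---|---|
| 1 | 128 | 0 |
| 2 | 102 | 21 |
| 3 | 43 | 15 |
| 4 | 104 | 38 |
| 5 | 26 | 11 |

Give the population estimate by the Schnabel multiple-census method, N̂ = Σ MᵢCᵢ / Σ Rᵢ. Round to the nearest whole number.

N ≈ 642

Marked at large before each occasion: Mᵢ = Σⱼ<ᵢ (Cⱼ − Rⱼ) → M1=0, M2=128, M3=209, M4=237, M5=303
Σ MᵢCᵢ = 0·128 + 128·102 + 209·43 + 237·104 + 303·26 = 0 + 13056 + 8987 + 24648 + 7878 = 54569
Σ Rᵢ = 0 + 21 + 15 + 38 + 11 = 85
N̂ = 54569 / 85 ≈ 642.0 → 642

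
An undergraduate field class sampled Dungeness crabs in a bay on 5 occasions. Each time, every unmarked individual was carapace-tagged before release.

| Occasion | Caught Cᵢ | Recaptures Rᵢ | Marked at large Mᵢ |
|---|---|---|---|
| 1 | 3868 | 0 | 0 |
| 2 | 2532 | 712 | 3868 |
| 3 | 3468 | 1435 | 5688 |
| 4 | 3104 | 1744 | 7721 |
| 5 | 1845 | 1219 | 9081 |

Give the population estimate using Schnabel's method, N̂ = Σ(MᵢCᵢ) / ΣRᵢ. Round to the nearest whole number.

N ≈ 13,746

Σ MᵢCᵢ = 0·3868 + 3868·2532 + 5688·3468 + 7721·3104 + 9081·1845 = 0 + 9793776 + 19725984 + 23965984 + 16754445 = 70240189
Σ Rᵢ = 0 + 712 + 1435 + 1744 + 1219 = 5110
N̂ = 70240189 / 5110 ≈ 13745.6 → 13746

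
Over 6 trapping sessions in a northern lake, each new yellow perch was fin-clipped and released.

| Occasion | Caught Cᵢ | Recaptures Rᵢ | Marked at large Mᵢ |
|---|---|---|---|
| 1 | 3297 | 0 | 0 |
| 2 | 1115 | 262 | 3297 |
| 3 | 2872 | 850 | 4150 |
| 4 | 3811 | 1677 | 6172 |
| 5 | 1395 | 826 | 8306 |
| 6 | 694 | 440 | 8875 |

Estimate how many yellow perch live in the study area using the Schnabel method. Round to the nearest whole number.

N ≈ 14,023

Σ MᵢCᵢ = 0·3297 + 3297·1115 + 4150·2872 + 6172·3811 + 8306·1395 + 8875·694 = 0 + 3676155 + 11918800 + 23521492 + 11586870 + 6159250 = 56862567
Σ Rᵢ = 0 + 262 + 850 + 1677 + 826 + 440 = 4055
N̂ = 56862567 / 4055 ≈ 14022.8 → 14023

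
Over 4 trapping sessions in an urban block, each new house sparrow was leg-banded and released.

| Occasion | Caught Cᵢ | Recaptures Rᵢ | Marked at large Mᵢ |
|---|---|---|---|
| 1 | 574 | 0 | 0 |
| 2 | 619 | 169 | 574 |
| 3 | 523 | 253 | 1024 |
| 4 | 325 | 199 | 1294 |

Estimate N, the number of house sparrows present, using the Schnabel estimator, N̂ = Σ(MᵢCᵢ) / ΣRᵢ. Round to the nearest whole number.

N ≈ 2112

Σ MᵢCᵢ = 0·574 + 574·619 + 1024·523 + 1294·325 = 0 + 355306 + 535552 + 420550 = 1311408
Σ Rᵢ = 0 + 169 + 253 + 199 = 621
N̂ = 1311408 / 621 ≈ 2111.8 → 2112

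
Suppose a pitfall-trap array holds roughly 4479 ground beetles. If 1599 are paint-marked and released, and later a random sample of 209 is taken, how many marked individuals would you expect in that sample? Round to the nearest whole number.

The marked fraction of the population is 1599/4479, so in a sample of 209 expect C·(M/N) marked.
E[R] = 1599 × 209 / 4479 = 334191 / 4479 ≈ 74.6 → 75

expected recaptures ≈ 75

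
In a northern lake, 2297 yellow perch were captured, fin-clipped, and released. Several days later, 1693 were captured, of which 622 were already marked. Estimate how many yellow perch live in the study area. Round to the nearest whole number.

The marked fraction in the recapture sample should equal the marked fraction in the population: 622/1693 = 2297/N.
N = (2297 × 1693) / 622 = 3888821 / 622 ≈ 6252.1 → 6252

N ≈ 6252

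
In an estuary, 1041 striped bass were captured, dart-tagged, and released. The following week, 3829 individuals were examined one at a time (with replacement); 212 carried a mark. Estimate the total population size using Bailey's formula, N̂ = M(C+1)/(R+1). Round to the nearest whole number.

N ≈ 18,718

N̂ = 1041·(3829+1)/(212+1) = 1041·3830/213 = 3987030/213 ≈ 18718.45 → 18718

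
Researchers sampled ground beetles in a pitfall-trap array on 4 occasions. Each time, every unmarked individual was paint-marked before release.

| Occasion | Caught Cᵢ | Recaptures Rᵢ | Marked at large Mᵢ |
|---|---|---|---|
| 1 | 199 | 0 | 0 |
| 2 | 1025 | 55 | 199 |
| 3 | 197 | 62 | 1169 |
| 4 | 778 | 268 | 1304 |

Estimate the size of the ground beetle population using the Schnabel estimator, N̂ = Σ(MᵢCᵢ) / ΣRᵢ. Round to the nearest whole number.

Σ MᵢCᵢ = 0·199 + 199·1025 + 1169·197 + 1304·778 = 0 + 203975 + 230293 + 1014512 = 1448780
Σ Rᵢ = 0 + 55 + 62 + 268 = 385
N̂ = 1448780 / 385 ≈ 3763.1 → 3763

N ≈ 3763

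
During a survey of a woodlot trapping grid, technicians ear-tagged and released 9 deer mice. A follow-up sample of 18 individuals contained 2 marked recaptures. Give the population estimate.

N = 81

The marked fraction in the recapture sample should equal the marked fraction in the population: 2/18 = 9/N.
N = (9 × 18) / 2 = 162 / 2 = 81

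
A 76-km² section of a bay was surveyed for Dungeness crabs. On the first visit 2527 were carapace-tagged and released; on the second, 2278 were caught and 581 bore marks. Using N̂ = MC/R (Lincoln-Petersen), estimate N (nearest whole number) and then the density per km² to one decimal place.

density ≈ 130.4 Dungeness crabs per km²

N̂ = 2527·2278/581 = 5756506/581 ≈ 9907.9 → 9908
Density = N̂ / area = 9908 / 76 ≈ 130.37 → 130.4 per km²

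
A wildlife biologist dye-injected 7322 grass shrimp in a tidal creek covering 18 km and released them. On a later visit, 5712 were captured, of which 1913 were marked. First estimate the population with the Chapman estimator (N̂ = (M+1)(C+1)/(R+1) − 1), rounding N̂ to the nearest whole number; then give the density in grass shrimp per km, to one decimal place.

density ≈ 1214.3 grass shrimp per km

N̂ = 7323·5713/1914 − 1 = 41836299/1914 − 1 ≈ 21857.0 → 21857
Density = N̂ / area = 21857 / 18 ≈ 1214.28 → 1214.3 per km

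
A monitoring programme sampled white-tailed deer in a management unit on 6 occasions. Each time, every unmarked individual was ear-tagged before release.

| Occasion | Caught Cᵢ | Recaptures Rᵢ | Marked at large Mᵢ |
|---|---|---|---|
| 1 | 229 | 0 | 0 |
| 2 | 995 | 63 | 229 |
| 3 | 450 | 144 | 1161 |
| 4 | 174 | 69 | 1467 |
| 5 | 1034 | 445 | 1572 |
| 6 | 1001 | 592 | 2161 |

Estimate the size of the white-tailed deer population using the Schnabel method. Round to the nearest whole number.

N ≈ 3651

Σ MᵢCᵢ = 0·229 + 229·995 + 1161·450 + 1467·174 + 1572·1034 + 2161·1001 = 0 + 227855 + 522450 + 255258 + 1625448 + 2163161 = 4794172
Σ Rᵢ = 0 + 63 + 144 + 69 + 445 + 592 = 1313
N̂ = 4794172 / 1313 ≈ 3651.3 → 3651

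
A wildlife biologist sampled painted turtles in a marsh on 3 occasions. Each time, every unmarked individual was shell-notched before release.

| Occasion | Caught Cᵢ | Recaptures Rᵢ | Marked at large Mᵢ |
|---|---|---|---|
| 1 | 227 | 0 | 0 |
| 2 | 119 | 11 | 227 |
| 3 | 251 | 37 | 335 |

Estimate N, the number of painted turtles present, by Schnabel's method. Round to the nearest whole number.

N ≈ 2315

Σ MᵢCᵢ = 0·227 + 227·119 + 335·251 = 0 + 27013 + 84085 = 111098
Σ Rᵢ = 0 + 11 + 37 = 48
N̂ = 111098 / 48 ≈ 2314.5 → 2315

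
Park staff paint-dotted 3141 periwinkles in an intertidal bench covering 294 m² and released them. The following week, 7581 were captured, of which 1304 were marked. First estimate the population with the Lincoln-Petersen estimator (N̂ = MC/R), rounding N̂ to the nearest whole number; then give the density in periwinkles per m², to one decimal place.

N̂ = 3141·7581/1304 = 23811921/1304 ≈ 18260.7 → 18261
Density = N̂ / area = 18261 / 294 ≈ 62.11 → 62.1 per m²

density ≈ 62.1 periwinkles per m²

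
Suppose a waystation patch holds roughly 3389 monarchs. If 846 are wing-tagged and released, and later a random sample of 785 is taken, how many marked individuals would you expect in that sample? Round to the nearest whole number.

expected recaptures ≈ 196

The marked fraction of the population is 846/3389, so in a sample of 785 expect C·(M/N) marked.
E[R] = 846 × 785 / 3389 = 664110 / 3389 ≈ 196.0 → 196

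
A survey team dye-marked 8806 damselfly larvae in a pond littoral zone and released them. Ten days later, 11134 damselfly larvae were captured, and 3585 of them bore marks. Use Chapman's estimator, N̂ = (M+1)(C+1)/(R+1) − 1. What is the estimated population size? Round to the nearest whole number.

N ≈ 27,346

N̂ = (8806+1)(11134+1)/(3585+1) − 1 = 8807·11135/3586 − 1
= 98065945/3586 − 1 ≈ 27346.9 − 1 ≈ 27345.9 → 27346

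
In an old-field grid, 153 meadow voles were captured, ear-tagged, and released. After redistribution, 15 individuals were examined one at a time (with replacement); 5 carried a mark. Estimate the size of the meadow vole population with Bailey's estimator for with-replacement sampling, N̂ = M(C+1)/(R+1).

N = 408

N̂ = 153·(15+1)/(5+1) = 153·16/6 = 2448/6 = 408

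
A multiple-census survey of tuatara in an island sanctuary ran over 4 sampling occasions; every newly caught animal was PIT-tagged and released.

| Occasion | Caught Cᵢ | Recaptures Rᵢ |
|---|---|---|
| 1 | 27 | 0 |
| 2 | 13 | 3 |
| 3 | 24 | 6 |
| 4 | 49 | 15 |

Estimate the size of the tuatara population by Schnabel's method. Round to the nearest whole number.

Marked at large before each occasion: Mᵢ = Σⱼ<ᵢ (Cⱼ − Rⱼ) → M1=0, M2=27, M3=37, M4=55
Σ MᵢCᵢ = 0·27 + 27·13 + 37·24 + 55·49 = 0 + 351 + 888 + 2695 = 3934
Σ Rᵢ = 0 + 3 + 6 + 15 = 24
N̂ = 3934 / 24 ≈ 163.9 → 164

N ≈ 164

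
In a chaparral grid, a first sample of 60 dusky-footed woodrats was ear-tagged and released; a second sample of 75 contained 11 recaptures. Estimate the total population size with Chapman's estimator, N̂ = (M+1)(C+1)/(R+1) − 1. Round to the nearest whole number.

N̂ = (60+1)(75+1)/(11+1) − 1 = 61·76/12 − 1
= 4636/12 − 1 ≈ 386.3 − 1 ≈ 385.3 → 385

N ≈ 385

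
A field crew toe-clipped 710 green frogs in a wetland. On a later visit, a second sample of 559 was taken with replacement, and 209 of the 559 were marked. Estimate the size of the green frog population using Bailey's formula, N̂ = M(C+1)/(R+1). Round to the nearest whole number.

N ≈ 1893

N̂ = 710·(559+1)/(209+1) = 710·560/210 = 397600/210 ≈ 1893.3 → 1893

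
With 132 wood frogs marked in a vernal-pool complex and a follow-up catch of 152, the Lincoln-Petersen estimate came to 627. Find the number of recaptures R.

From N = M·C/R: R = M·C / N = 132·152 / 627 = 20064 / 627 = 32.

R = 32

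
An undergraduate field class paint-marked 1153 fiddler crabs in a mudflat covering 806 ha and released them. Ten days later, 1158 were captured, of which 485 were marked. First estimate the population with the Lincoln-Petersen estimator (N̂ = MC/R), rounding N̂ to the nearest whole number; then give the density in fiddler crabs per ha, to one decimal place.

density ≈ 3.4 fiddler crabs per ha

N̂ = 1153·1158/485 = 1335174/485 ≈ 2752.9 → 2753
Density = N̂ / area = 2753 / 806 ≈ 3.42 → 3.4 per ha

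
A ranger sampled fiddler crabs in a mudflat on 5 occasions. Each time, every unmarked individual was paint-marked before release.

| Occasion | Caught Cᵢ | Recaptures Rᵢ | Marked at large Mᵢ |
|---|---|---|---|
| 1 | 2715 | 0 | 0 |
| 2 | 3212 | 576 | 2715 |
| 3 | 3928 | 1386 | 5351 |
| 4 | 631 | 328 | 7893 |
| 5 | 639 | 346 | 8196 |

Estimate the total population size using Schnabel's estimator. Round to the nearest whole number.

N ≈ 15,158

Σ MᵢCᵢ = 0·2715 + 2715·3212 + 5351·3928 + 7893·631 + 8196·639 = 0 + 8720580 + 21018728 + 4980483 + 5237244 = 39957035
Σ Rᵢ = 0 + 576 + 1386 + 328 + 346 = 2636
N̂ = 39957035 / 2636 ≈ 15158.2 → 15158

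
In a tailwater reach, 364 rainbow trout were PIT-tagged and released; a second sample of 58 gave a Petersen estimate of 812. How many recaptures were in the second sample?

From N = M·C/R: R = M·C / N = 364·58 / 812 = 21112 / 812 = 26.

R = 26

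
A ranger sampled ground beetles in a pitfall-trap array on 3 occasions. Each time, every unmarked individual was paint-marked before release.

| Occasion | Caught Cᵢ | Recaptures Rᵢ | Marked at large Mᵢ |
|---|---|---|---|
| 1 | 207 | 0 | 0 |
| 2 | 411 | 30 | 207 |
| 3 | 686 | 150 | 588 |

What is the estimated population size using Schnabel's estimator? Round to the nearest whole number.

N ≈ 2714

Σ MᵢCᵢ = 0·207 + 207·411 + 588·686 = 0 + 85077 + 403368 = 488445
Σ Rᵢ = 0 + 30 + 150 = 180
N̂ = 488445 / 180 ≈ 2713.6 → 2714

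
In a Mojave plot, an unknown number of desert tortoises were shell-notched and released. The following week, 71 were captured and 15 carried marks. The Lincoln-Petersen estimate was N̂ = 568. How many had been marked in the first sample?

M = 120

From N = M·C/R: M = N·R / C = 568·15 / 71 = 8520 / 71 = 120.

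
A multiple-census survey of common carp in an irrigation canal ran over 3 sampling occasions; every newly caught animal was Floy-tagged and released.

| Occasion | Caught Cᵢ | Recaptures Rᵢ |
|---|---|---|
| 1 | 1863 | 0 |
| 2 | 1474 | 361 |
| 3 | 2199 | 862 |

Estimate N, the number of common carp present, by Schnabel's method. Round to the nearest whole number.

Marked at large before each occasion: Mᵢ = Σⱼ<ᵢ (Cⱼ − Rⱼ) → M1=0, M2=1863, M3=2976
Σ MᵢCᵢ = 0·1863 + 1863·1474 + 2976·2199 = 0 + 2746062 + 6544224 = 9290286
Σ Rᵢ = 0 + 361 + 862 = 1223
N̂ = 9290286 / 1223 ≈ 7596.3 → 7596

N ≈ 7596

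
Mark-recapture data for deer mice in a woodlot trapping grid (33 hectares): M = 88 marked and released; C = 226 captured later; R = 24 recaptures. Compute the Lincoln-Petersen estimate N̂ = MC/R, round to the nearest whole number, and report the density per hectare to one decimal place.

density ≈ 25.1 deer mice per hectare

N̂ = 88·226/24 = 19888/24 ≈ 828.7 → 829
Density = N̂ / area = 829 / 33 ≈ 25.12 → 25.1 per hectare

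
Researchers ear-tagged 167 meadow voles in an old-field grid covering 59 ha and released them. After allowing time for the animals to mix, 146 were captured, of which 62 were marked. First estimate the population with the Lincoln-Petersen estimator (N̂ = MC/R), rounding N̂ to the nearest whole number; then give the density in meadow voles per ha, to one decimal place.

density ≈ 6.7 meadow voles per ha

N̂ = 167·146/62 = 24382/62 ≈ 393.3 → 393
Density = N̂ / area = 393 / 59 ≈ 6.66 → 6.7 per ha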